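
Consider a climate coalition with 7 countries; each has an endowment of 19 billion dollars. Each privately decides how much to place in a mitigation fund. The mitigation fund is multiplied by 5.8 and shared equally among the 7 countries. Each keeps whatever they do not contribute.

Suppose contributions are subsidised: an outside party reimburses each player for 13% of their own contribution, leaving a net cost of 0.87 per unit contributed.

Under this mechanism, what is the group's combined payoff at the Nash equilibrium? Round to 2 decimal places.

133.00 billion dollars

Even with the mechanism, each unit contributed returns only (5.8/7) / 0.87 = 0.9524 per unit of net cost, so contributing nothing is still dominant.
At the Nash equilibrium no one contributes; group total payoff = 7 × 19 = 133.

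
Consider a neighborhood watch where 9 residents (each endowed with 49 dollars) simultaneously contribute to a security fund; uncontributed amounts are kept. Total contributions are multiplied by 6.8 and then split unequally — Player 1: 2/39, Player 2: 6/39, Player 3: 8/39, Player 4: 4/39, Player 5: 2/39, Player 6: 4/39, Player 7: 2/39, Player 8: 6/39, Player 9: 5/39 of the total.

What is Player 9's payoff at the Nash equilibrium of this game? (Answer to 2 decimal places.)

Player j's private return per contributed unit is 6.8 × (j's share). Contributing is weakly dominant for j when that share is at least 1/6.8 = 0.1471, and contributing 0 is dominant otherwise.
The shares above 0.1471 belong to Player 2, Player 3 and Player 8, contributing 49 each; the remaining 6 contribute 0. Total contributed: 147.
Player 9 keeps 49 and receives 6.8 × 147 × 5/39 = 128.15 from the security fund, for a payoff of 177.15.

177.15 dollars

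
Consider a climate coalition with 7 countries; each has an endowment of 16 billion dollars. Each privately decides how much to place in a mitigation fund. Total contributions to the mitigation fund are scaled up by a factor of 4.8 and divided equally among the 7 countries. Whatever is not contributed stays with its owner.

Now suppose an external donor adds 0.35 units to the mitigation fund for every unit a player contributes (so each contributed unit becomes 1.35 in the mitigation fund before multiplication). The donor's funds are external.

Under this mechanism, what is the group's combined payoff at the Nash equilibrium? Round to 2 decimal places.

112.00 billion dollars

Even with the mechanism, each unit contributed returns only 4.8 × 1.35 / 7 = 0.9257 per unit of net cost, so contributing nothing is still dominant.
At the Nash equilibrium no one contributes; group total payoff = 7 × 16 = 112.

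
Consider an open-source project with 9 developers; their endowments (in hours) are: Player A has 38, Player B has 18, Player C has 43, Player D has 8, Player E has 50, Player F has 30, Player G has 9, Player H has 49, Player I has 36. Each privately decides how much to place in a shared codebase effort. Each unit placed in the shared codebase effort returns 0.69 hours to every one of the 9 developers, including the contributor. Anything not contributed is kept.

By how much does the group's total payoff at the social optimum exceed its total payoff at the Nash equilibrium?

1464.01 hours

The private return per contributed unit is 0.69 < 1 for everyone, so the Nash equilibrium is zero contribution and the group total is Σ E_j = 38 + 18 + 43 + 8 + 50 + 30 + 9 + 49 + 36 = 281.
Each contributed unit returns 6.210 to the group, so the social optimum is full contribution by everyone: group total = 6.210 × 281 = 1745.01.
Efficiency loss = (6.210 − 1) × 281 = 1464.01.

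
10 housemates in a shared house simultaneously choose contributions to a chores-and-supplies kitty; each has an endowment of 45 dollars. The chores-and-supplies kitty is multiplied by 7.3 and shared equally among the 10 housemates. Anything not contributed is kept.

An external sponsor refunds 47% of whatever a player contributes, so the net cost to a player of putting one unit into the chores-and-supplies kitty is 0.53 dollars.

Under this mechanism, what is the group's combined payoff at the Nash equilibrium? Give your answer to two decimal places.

3496.50 dollars

Under the mechanism each unit contributed yields (7.3/10) / 0.53 = 1.3774 back to its contributor per unit of net cost, which exceeds 1, making full contribution the dominant choice for everyone.
At the Nash equilibrium everyone contributes 45. Group total payoff = 10 × (45 × 0.47 + 7.3 × 45) = 3496.50.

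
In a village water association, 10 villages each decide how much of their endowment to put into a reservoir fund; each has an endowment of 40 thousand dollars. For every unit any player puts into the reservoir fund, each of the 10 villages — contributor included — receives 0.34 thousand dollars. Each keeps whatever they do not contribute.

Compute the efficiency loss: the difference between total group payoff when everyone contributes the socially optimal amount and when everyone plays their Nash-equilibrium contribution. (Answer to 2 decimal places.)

960.00 thousand dollars

The private return per contributed unit is 0.34 < 1, so contributing 0 is dominant for every player. At the Nash equilibrium everyone keeps their 40, and the group total is 10 × 40 = 400.
Each contributed unit returns 3.400 to the group as a whole (0.34 to each of 10 players), which exceeds 1, so the social optimum is full contribution: group total = 3.400 × 400 = 1360.00.
Efficiency loss = 1360.00 − 400 = 960.00.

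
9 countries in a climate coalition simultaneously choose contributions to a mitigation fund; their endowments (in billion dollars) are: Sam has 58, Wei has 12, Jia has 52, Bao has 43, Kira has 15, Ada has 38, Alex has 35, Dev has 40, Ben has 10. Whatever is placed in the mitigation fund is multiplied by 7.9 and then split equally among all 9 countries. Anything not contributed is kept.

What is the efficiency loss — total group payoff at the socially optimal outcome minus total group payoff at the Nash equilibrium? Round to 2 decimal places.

2090.70 billion dollars

The private return per contributed unit is 7.9/9 = 0.8778 < 1 for every player regardless of endowment, so the Nash equilibrium is zero contribution and the group total is Σ E_j = 58 + 12 + 52 + 43 + 15 + 38 + 35 + 40 + 10 = 303.
Each contributed unit returns 7.900 to the group, so the social optimum is full contribution by everyone: group total = 7.900 × 303 = 2393.70.
Efficiency loss = (7.900 − 1) × 303 = 2090.70.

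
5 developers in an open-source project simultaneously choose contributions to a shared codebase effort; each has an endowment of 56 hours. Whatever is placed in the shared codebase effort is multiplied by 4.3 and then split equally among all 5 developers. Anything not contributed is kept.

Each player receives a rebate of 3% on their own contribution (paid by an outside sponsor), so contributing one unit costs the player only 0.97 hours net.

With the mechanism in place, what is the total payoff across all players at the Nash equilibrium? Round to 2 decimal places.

Even with the mechanism, each unit contributed returns only (4.3/5) / 0.97 = 0.8866 per unit of net cost, so contributing nothing is still dominant.
At the Nash equilibrium no one contributes; group total payoff = 5 × 56 = 280.

280.00 hours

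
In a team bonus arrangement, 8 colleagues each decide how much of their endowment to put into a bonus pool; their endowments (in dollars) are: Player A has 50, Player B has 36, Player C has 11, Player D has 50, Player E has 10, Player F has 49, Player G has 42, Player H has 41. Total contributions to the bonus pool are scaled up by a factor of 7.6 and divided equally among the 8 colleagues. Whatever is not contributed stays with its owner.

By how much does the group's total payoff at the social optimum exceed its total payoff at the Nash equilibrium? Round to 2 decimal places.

The private return per contributed unit is 7.6/8 = 0.9500 < 1 for every player regardless of endowment, so the Nash equilibrium is zero contribution and the group total is Σ E_j = 50 + 36 + 11 + 50 + 10 + 49 + 42 + 41 = 289.
Each contributed unit returns 7.600 to the group, so the social optimum is full contribution by everyone: group total = 7.600 × 289 = 2196.40.
Efficiency loss = (7.600 − 1) × 289 = 1907.40.

1907.40 dollars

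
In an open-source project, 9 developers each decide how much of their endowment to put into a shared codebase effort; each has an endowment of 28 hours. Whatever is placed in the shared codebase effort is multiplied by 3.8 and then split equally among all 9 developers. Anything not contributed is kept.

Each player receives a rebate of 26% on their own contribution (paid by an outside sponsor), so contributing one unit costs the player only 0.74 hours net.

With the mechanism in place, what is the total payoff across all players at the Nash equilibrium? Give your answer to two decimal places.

Even with the mechanism, each unit contributed returns only (3.8/9) / 0.74 = 0.5706 per unit of net cost, so contributing nothing is still dominant.
At the Nash equilibrium no one contributes; group total payoff = 9 × 28 = 252.

252.00 hours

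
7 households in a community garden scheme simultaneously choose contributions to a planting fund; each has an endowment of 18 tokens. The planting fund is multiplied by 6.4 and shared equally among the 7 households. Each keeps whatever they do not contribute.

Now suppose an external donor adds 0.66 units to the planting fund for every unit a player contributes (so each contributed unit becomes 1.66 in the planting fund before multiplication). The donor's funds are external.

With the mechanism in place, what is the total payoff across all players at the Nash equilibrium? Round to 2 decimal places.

The effective private return per unit is now 6.4 × 1.66 / 7 = 1.5177 > 1, so every player's dominant strategy flips to full contribution.
So the Nash equilibrium is full contribution by all 7; the group earns 6.4 × 1.66 × 126 = 1338.62.

1338.62 tokens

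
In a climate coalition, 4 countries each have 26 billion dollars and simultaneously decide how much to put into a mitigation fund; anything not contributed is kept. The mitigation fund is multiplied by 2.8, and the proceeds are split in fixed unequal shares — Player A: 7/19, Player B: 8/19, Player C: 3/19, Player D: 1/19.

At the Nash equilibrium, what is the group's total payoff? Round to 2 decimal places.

197.60 billion dollars

Player j's private return per contributed unit is 2.8 × (j's share). Contributing is weakly dominant for j when that share is at least 1/2.8 = 0.3571, and contributing 0 is dominant otherwise.
Player A and Player B clear that bar, contributing 26 each; the remaining 2 contribute 0. Total contributed: 52.
The mitigation fund pays out 2.8 × 52 = 145.60 in total (split across the unequal shares, but the aggregate is all that matters for the group sum).
The 2 free-riders keep 26 each, adding 52. Group total = 52 + 145.60 = 197.60.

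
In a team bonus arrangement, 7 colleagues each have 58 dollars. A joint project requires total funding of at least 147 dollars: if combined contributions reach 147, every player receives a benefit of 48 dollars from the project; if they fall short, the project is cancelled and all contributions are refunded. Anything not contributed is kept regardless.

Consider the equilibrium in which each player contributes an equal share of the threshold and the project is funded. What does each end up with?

Equal share of the threshold: 147/7 = 21.
At this profile no one gains by cutting their contribution: any cut drops the total below 147, the project is cancelled, contributions are refunded, and the deviator ends with 58, which is less than 58 − 21 + 48 = 85. Contributing more than 21 just wastes the excess. So contributing exactly 21 is a best response.
Each player's payoff: 58 − 21 + 48 = 85.

85 dollars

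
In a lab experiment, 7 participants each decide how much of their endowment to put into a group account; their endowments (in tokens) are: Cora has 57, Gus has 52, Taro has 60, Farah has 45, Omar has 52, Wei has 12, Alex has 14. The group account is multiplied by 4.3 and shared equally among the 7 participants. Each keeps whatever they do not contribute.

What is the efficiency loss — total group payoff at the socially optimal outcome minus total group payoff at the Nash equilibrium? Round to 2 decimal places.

963.60 tokens

The private return per contributed unit is 4.3/7 = 0.6143 < 1 for every player regardless of endowment, so the Nash equilibrium is zero contribution and the group total is Σ E_j = 57 + 52 + 60 + 45 + 52 + 12 + 14 = 292.
Each contributed unit returns 4.300 to the group, so the social optimum is full contribution by everyone: group total = 4.300 × 292 = 1255.60.
Efficiency loss = (4.300 − 1) × 292 = 963.60.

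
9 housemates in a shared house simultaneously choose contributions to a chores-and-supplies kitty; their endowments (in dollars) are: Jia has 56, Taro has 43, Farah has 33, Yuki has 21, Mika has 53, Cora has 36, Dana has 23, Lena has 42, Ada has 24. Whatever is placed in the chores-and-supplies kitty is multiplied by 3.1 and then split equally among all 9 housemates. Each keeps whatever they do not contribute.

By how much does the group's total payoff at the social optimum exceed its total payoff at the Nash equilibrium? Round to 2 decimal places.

695.10 dollars

The private return per contributed unit is 3.1/9 = 0.3444 < 1 for every player regardless of endowment, so the Nash equilibrium is zero contribution and the group total is Σ E_j = 56 + 43 + 33 + 21 + 53 + 36 + 23 + 42 + 24 = 331.
Each contributed unit returns 3.100 to the group, so the social optimum is full contribution by everyone: group total = 3.100 × 331 = 1026.10.
Efficiency loss = (3.100 − 1) × 331 = 695.10.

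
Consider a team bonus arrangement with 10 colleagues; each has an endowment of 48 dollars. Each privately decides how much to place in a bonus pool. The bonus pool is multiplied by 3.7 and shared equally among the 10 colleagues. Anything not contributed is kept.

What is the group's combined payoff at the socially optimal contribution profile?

Each contributed unit returns 3.700 to the group as a whole (0.3700 to each of 10 players), which exceeds 1, so the social optimum is full contribution: group total = 3.700 × 480 = 1776.00.

1776.00 dollars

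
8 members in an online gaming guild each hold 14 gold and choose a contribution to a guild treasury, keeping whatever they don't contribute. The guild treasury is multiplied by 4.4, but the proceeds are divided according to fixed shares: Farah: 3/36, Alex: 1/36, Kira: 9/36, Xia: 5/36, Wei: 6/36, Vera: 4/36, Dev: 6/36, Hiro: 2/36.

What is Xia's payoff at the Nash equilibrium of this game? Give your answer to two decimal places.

22.56 gold

Player j's private return per contributed unit is 4.4 × (j's share). Contributing is weakly dominant for j when that share is at least 1/4.4 = 0.2273, and contributing 0 is dominant otherwise.
Only Kira (9/36) clears that bar, contributing 14; the remaining 7 contribute 0. Total contributed: 14.
Xia keeps 14 and receives 4.4 × 14 × 5/36 = 8.56 from the guild treasury, for a payoff of 22.56.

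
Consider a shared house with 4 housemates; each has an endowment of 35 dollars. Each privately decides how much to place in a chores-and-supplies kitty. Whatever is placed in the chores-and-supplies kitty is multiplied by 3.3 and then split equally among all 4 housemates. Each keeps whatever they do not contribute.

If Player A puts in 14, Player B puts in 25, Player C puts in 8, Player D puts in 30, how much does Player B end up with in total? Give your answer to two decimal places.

Total contributed: 14 + 25 + 8 + 30 = 77.
Each receives 3.3 × 77 / 4 = 63.53 from the chores-and-supplies kitty.
Player B keeps 35 − 25 = 10, so Player B's payoff is 10 + 63.53 = 73.53.

73.53 dollars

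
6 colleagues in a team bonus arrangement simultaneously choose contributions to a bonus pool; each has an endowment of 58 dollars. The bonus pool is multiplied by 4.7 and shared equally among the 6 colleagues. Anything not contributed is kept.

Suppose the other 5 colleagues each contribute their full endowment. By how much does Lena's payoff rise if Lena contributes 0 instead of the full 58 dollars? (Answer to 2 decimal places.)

12.57 dollars

Switching from a contribution of 58 to 0 lets Lena keep an extra 58 dollars, but lowers the bonus pool by 58, which costs Lena their own share of that drop: 4.7/6 × 58 = 45.43.
Net gain = 58 − 45.43 = 12.57. The private return per contributed unit (0.7833) is below 1, so free-riding is indeed the best response regardless of what the others do.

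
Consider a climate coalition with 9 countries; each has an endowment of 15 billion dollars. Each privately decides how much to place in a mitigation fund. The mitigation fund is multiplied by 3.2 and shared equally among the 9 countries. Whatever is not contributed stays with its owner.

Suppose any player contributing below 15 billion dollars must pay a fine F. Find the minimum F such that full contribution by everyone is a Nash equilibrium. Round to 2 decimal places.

9.67 billion dollars

Given the others contribute fully, the best deviation is to contribute 0 (any partial contribution still incurs the fine and gives up units whose private return 0.3556 is below 1).
Deviating from 15 to 0 saves 15 billion dollars but forfeits the deviator's share of the drop in the mitigation fund: 3.2/9 × 15 = 5.33.
So the deviation gain is 15 − 5.33 = 9.67, and the fine must be at least 9.67 billion dollars to wipe it out.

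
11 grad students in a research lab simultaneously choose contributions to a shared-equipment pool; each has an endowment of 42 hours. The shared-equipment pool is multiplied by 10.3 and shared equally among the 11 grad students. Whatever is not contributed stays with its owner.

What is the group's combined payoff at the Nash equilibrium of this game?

462.00 hours

Each contributed unit returns 10.3/11 = 0.9364 to its contributor — below 1 — so contributing 0 is dominant for every player. At the Nash equilibrium everyone keeps their 42, and the group total is 11 × 42 = 462.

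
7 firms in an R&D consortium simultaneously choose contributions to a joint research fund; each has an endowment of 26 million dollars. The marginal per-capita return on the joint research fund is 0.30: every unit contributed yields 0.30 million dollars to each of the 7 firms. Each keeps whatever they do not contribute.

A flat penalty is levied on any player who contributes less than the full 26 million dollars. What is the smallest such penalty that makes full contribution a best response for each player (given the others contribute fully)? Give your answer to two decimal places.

Given the others contribute fully, the best deviation is to contribute 0 (any partial contribution still incurs the fine and gives up units whose private return 0.30 is below 1).
Deviating from 26 to 0 saves 26 million dollars but forfeits the deviator's share of the drop in the joint research fund: 0.30 × 26 = 7.80.
So the deviation gain is 26 − 7.80 = 18.20, and the fine must be at least 18.20 million dollars to wipe it out.

18.20 million dollars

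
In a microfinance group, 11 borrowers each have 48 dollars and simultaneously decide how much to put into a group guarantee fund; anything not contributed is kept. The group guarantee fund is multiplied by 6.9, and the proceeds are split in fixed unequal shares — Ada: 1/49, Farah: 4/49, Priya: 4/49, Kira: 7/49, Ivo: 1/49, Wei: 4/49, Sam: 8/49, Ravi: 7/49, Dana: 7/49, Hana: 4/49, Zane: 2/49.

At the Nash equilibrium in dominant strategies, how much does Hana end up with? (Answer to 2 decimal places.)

75.04 dollars

A player with share s gets back 6.9·s per unit contributed, so full contribution is dominant for anyone with s > 1/6.9 = 0.1449 and zero contribution is dominant for anyone below.
Only Sam (8/49) clears that bar, contributing 48; the remaining 10 contribute 0. Total contributed: 48.
Hana keeps 48 and receives 6.9 × 48 × 4/49 = 27.04 from the group guarantee fund, for a payoff of 75.04.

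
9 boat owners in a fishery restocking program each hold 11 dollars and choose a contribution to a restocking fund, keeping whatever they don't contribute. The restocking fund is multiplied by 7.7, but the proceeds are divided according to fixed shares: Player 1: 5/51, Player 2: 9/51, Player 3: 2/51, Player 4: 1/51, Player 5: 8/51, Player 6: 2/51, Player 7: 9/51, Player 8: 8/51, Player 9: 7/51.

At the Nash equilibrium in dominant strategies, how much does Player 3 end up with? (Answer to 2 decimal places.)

27.61 dollars

A player with share s gets back 7.7·s per unit contributed, so full contribution is dominant for anyone with s > 1/7.7 = 0.1299 and zero contribution is dominant for anyone below.
Player 2, Player 5, Player 7, Player 8 and Player 9 are above the threshold, contributing 11 each; the remaining 4 contribute 0. Total contributed: 55.
Player 3 keeps 11 and receives 7.7 × 55 × 2/51 = 16.61 from the restocking fund, for a payoff of 27.61.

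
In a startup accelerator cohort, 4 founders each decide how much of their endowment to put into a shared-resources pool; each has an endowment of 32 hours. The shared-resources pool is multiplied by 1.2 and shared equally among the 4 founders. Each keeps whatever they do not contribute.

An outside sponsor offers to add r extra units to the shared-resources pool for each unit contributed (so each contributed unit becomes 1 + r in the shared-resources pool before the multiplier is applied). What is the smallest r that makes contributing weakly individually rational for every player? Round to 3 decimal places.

2.333

With matching at rate r, one contributed unit becomes (1 + r) in the shared-resources pool and returns 1.2 × (1 + r) / 4 to the contributor.
Setting this equal to 1: 1 + r = 4/1.2 = 3.3333.
So the minimum matching rate is r = 3.3333 − 1 = 2.333.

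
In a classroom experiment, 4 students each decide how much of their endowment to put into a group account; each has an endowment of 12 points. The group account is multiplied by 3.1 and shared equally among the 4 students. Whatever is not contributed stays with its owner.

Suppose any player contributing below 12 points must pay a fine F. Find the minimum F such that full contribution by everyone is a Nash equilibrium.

2.70 points

Given the others contribute fully, the best deviation is to contribute 0 (any partial contribution still incurs the fine and gives up units whose private return 0.7750 is below 1).
Deviating from 12 to 0 saves 12 points but forfeits the deviator's share of the drop in the group account: 3.1/4 × 12 = 9.30.
So the deviation gain is 12 − 9.30 = 2.70, and the fine must be at least 2.70 points to wipe it out.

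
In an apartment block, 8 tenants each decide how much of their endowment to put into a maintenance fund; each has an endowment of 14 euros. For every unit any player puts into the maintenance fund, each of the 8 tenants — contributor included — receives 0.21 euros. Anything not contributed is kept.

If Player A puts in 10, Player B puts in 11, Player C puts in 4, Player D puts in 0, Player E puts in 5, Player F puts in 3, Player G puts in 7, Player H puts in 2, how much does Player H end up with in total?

20.82 euros

Total contributed: 10 + 11 + 4 + 0 + 5 + 3 + 7 + 2 = 42.
Each receives 0.21 × 42 = 8.82 from the maintenance fund.
Player H keeps 14 − 2 = 12, so Player H's payoff is 12 + 8.82 = 20.82.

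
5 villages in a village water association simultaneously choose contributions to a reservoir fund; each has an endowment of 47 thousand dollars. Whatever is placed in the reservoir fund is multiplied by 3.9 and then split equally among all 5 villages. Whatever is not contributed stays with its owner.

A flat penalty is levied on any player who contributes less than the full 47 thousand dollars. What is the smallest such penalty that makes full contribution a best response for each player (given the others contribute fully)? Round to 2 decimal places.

10.34 thousand dollars

Given the others contribute fully, the best deviation is to contribute 0 (any partial contribution still incurs the fine and gives up units whose private return 0.7800 is below 1).
Deviating from 47 to 0 saves 47 thousand dollars but forfeits the deviator's share of the drop in the reservoir fund: 3.9/5 × 47 = 36.66.
So the deviation gain is 47 − 36.66 = 10.34, and the fine must be at least 10.34 thousand dollars to wipe it out.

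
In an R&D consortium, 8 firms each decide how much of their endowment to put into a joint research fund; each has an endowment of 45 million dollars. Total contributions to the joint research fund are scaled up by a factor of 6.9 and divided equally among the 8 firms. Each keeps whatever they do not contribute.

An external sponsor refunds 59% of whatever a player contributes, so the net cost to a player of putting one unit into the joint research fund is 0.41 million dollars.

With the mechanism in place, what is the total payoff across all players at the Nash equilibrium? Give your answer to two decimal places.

2696.40 million dollars

With the mechanism, a contributed unit returns (6.9/8) / 0.41 = 2.1037 per unit of net cost to the contributor — now above 1 — so contributing fully is weakly dominant for every player.
So the Nash equilibrium is full contribution by all 8; the group earns 8 × (45 × 0.59 + 6.9 × 45) = 2696.40.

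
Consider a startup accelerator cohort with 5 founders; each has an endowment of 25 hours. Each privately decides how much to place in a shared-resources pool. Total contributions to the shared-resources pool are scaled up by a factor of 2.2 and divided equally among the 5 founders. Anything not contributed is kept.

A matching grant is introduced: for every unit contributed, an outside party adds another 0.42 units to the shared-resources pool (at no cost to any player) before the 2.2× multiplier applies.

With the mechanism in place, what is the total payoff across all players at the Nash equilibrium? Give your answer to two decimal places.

Even with the mechanism, each unit contributed returns only 2.2 × 1.42 / 5 = 0.6248 per unit of net cost, so contributing nothing is still dominant.
Everyone keeps their endowment and the group total is 5 × 25 = 125.

125.00 hours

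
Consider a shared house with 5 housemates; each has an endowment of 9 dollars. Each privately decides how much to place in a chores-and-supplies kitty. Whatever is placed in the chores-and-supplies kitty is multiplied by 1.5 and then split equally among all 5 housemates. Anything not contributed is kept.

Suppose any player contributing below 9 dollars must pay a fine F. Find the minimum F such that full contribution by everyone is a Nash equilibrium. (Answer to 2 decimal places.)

6.30 dollars

Given the others contribute fully, the best deviation is to contribute 0 (any partial contribution still incurs the fine and gives up units whose private return 0.3000 is below 1).
Deviating from 9 to 0 saves 9 dollars but forfeits the deviator's share of the drop in the chores-and-supplies kitty: 1.5/5 × 9 = 2.70.
So the deviation gain is 9 − 2.70 = 6.30, and the fine must be at least 6.30 dollars to wipe it out.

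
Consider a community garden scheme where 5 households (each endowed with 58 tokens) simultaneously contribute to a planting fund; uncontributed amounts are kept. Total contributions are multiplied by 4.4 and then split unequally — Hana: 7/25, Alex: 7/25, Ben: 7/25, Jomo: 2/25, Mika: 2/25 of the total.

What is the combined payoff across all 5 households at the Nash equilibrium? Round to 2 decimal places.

For player j, contributing a unit is worthwhile iff 4.4 × (j's share) ≥ 1, i.e. iff j's share is at least 0.2273.
The shares above 0.2273 belong to Hana, Alex and Ben, contributing 58 each; the remaining 2 contribute 0. Total contributed: 174.
The planting fund pays out 4.4 × 174 = 765.60 in total (split across the unequal shares, but the aggregate is all that matters for the group sum).
The 2 free-riders keep 58 each, adding 116. Group total = 116 + 765.60 = 881.60.

881.60 tokens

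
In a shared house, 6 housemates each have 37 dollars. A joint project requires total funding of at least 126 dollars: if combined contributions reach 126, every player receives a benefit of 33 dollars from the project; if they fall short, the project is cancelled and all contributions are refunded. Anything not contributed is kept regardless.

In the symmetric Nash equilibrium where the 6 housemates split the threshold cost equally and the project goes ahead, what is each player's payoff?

Equal share of the threshold: 126/6 = 21.
At this profile no one gains by cutting their contribution: any cut drops the total below 126, the project is cancelled, contributions are refunded, and the deviator ends with 37, which is less than 37 − 21 + 33 = 49. Contributing more than 21 just wastes the excess. So contributing exactly 21 is a best response.
Each player's payoff: 37 − 21 + 33 = 49.

49 dollars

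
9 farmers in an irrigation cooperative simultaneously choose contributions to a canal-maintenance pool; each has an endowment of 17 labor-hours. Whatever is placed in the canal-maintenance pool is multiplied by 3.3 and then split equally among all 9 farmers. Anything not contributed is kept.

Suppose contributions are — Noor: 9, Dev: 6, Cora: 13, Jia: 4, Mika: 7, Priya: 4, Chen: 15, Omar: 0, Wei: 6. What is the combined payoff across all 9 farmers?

300.20 labor-hours

Total contributed: 9 + 6 + 13 + 4 + 7 + 4 + 15 + 0 + 6 = 64; total kept: 9 × 17 − 64 = 89.
The canal-maintenance pool pays out 3.3 × 64 = 211.20 in aggregate.
Group total = 89 + 211.20 = 300.20.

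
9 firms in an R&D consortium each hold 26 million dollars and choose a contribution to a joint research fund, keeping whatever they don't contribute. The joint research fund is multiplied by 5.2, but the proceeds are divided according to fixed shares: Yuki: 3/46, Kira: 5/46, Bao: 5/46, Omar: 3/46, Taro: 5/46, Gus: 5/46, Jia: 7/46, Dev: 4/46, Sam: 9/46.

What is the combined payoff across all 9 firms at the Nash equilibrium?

Player j's private return per contributed unit is 5.2 × (j's share). Contributing is weakly dominant for j when that share is at least 1/5.2 = 0.1923, and contributing 0 is dominant otherwise.
Sam alone (share 9/46) is above the threshold, contributing 26; the remaining 8 contribute 0. Total contributed: 26.
The joint research fund pays out 5.2 × 26 = 135.20 in total (split across the unequal shares, but the aggregate is all that matters for the group sum).
The 8 free-riders keep 26 each, adding 208. Group total = 208 + 135.20 = 343.20.

343.20 million dollars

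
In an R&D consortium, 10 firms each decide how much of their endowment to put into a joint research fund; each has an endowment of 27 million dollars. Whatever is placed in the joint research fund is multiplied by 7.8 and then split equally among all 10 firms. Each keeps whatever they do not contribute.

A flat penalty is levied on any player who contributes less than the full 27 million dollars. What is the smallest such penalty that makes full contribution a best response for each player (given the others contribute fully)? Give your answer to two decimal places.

5.94 million dollars

Given the others contribute fully, the best deviation is to contribute 0 (any partial contribution still incurs the fine and gives up units whose private return 0.7800 is below 1).
Deviating from 27 to 0 saves 27 million dollars but forfeits the deviator's share of the drop in the joint research fund: 7.8/10 × 27 = 21.06.
So the deviation gain is 27 − 21.06 = 5.94, and the fine must be at least 5.94 million dollars to wipe it out.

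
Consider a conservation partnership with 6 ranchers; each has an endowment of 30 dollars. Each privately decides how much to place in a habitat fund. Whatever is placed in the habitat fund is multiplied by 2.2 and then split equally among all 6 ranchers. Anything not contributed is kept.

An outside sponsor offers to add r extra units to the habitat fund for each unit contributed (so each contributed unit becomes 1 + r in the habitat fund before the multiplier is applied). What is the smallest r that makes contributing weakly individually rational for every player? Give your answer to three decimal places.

1.727

With matching at rate r, one contributed unit becomes (1 + r) in the habitat fund and returns 2.2 × (1 + r) / 6 to the contributor.
Setting this equal to 1: 1 + r = 6/2.2 = 2.7273.
So the minimum matching rate is r = 2.7273 − 1 = 1.727.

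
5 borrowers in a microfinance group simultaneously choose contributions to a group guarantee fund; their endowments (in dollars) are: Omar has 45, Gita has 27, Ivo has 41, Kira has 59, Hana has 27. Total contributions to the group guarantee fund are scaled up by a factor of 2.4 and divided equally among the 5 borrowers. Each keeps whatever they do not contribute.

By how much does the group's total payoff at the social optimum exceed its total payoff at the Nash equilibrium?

The private return per contributed unit is 2.4/5 = 0.4800 < 1 for every player regardless of endowment, so the Nash equilibrium is zero contribution and the group total is Σ E_j = 45 + 27 + 41 + 59 + 27 = 199.
Each contributed unit returns 2.400 to the group, so the social optimum is full contribution by everyone: group total = 2.400 × 199 = 477.60.
Efficiency loss = (2.400 − 1) × 199 = 278.60.

278.60 dollars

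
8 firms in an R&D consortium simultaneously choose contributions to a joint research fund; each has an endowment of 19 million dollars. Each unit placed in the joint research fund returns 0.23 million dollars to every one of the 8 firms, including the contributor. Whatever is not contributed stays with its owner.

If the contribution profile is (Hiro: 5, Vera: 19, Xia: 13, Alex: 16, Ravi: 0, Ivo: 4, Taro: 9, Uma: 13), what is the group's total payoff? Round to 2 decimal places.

218.36 million dollars

Total contributed: 5 + 19 + 13 + 16 + 0 + 4 + 9 + 13 = 79; total kept: 8 × 19 − 79 = 73.
The joint research fund pays out 0.23 × 8 × 79 = 145.36 in aggregate.
Group total = 73 + 145.36 = 218.36.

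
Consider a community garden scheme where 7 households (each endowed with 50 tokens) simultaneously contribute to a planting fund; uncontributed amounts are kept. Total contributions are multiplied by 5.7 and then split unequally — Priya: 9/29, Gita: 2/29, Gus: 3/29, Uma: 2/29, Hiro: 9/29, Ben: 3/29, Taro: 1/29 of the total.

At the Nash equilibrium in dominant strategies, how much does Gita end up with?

A player with share s gets back 5.7·s per unit contributed, so full contribution is dominant for anyone with s > 1/5.7 = 0.1754 and zero contribution is dominant for anyone below.
Priya and Hiro are above the threshold, contributing 50 each; the remaining 5 contribute 0. Total contributed: 100.
Gita keeps 50 and receives 5.7 × 100 × 2/29 = 39.31 from the planting fund, for a payoff of 89.31.

89.31 tokens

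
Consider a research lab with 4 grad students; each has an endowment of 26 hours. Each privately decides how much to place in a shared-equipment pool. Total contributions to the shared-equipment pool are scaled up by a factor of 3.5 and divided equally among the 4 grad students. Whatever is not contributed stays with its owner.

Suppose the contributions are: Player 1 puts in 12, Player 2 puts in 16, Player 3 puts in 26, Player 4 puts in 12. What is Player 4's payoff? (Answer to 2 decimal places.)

71.75 hours

Total contributed: 12 + 16 + 26 + 12 = 66.
Each receives 3.5 × 66 / 4 = 57.75 from the shared-equipment pool.
Player 4 keeps 26 − 12 = 14, so Player 4's payoff is 14 + 57.75 = 71.75.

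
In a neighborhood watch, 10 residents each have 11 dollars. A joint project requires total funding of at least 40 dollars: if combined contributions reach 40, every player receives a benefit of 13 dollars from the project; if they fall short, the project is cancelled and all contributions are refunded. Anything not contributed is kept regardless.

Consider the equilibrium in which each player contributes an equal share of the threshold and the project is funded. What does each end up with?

Equal share of the threshold: 40/10 = 4.
At this profile no one gains by cutting their contribution: any cut drops the total below 40, the project is cancelled, contributions are refunded, and the deviator ends with 11, which is less than 11 − 4 + 13 = 20. Contributing more than 4 just wastes the excess. So contributing exactly 4 is a best response.
Each player's payoff: 11 − 4 + 13 = 20.

20 dollars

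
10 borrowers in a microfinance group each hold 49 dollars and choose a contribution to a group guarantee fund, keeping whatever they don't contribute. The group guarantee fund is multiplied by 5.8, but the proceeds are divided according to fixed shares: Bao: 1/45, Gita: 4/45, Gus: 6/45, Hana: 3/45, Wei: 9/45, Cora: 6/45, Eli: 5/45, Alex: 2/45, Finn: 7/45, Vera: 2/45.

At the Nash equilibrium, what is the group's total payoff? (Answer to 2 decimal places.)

725.20 dollars

For player j, contributing a unit is worthwhile iff 5.8 × (j's share) ≥ 1, i.e. iff j's share is at least 0.1724.
The only share above 0.1724 is Wei's 9/45, contributing 49; the remaining 9 contribute 0. Total contributed: 49.
The group guarantee fund pays out 5.8 × 49 = 284.20 in total (split across the unequal shares, but the aggregate is all that matters for the group sum).
The 9 free-riders keep 49 each, adding 441. Group total = 441 + 284.20 = 725.20.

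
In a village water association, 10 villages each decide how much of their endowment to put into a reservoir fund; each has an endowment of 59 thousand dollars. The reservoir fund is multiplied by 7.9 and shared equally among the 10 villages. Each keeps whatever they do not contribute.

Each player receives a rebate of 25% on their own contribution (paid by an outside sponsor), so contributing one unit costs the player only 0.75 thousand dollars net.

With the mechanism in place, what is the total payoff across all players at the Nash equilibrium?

4808.50 thousand dollars

The effective private return per unit is now (7.9/10) / 0.75 = 1.0533 > 1, so every player's dominant strategy flips to full contribution.
At the Nash equilibrium everyone contributes 59. Group total payoff = 10 × (59 × 0.25 + 7.9 × 59) = 4808.50.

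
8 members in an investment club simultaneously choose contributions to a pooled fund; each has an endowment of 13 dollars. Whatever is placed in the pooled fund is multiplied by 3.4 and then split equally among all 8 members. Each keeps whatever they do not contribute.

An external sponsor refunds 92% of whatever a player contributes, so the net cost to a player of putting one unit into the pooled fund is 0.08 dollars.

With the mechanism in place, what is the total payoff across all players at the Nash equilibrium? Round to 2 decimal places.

449.28 dollars

With the mechanism, a contributed unit returns (3.4/8) / 0.08 = 5.3125 per unit of net cost to the contributor — now above 1 — so contributing fully is weakly dominant for every player.
At the Nash equilibrium everyone contributes 13. Group total payoff = 8 × (13 × 0.92 + 3.4 × 13) = 449.28.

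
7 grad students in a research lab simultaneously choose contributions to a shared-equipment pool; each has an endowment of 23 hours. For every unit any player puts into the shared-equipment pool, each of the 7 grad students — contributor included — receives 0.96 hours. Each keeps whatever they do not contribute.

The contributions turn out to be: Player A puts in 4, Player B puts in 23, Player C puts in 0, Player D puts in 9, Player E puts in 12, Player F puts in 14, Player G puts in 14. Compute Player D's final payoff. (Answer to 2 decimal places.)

86.96 hours

Total contributed: 4 + 23 + 0 + 9 + 12 + 14 + 14 = 76.
Each receives 0.96 × 76 = 72.96 from the shared-equipment pool.
Player D keeps 23 − 9 = 14, so Player D's payoff is 14 + 72.96 = 86.96.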